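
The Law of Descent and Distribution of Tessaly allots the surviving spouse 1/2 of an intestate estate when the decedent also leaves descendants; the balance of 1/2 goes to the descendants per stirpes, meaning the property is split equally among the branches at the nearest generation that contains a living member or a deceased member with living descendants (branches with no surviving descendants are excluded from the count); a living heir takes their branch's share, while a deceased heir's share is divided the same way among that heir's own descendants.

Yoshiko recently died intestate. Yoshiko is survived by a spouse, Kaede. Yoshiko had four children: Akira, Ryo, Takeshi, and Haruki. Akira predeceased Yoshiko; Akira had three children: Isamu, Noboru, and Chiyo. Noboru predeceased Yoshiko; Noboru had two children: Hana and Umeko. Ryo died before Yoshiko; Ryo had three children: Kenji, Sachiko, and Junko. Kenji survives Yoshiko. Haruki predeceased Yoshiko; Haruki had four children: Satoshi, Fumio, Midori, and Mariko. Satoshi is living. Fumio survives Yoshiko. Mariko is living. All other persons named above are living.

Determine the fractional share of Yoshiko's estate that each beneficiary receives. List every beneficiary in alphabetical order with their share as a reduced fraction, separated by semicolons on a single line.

Chiyo 1/24; Fumio 1/32; Hana 1/48; Isamu 1/24; Junko 1/24; Kaede 1/2; Kenji 1/24; Mariko 1/32; Midori 1/32; Sachiko 1/24; Satoshi 1/32; Takeshi 1/8; Umeko 1/48

Kaede, as surviving spouse, takes 1/2.
The remaining 1/2 passes to Yoshiko's descendants per stirpes.
The 1/2 is divided into 4 equal shares of 1/8 among Akira, Ryo, Takeshi, Haruki.
Akira predeceased; the 1/8 allotted to Akira's branch passes to Akira's issue by representation.
The 1/8 is divided into 3 equal shares of 1/24 among Isamu, Noboru, Chiyo.
Isamu is living and takes 1/24.
Noboru predeceased; the 1/24 allotted to Noboru's branch passes to Noboru's issue by representation.
The 1/24 is divided into 2 equal shares of 1/48 among Hana, Umeko.
Hana is living and takes 1/48.
Umeko is living and takes 1/48.
Chiyo is living and takes 1/24.
Ryo predeceased; the 1/8 allotted to Ryo's branch passes to Ryo's issue by representation.
The 1/8 is divided into 3 equal shares of 1/24 among Kenji, Sachiko, Junko.
Kenji is living and takes 1/24.
Sachiko is living and takes 1/24.
Junko is living and takes 1/24.
Takeshi is living and takes 1/8.
Haruki predeceased; the 1/8 allotted to Haruki's branch passes to Haruki's issue by representation.
The 1/8 is divided into 4 equal shares of 1/32 among Satoshi, Fumio, Midori, Mariko.
Satoshi is living and takes 1/32.
Fumio is living and takes 1/32.
Midori is living and takes 1/32.
Mariko is living and takes 1/32.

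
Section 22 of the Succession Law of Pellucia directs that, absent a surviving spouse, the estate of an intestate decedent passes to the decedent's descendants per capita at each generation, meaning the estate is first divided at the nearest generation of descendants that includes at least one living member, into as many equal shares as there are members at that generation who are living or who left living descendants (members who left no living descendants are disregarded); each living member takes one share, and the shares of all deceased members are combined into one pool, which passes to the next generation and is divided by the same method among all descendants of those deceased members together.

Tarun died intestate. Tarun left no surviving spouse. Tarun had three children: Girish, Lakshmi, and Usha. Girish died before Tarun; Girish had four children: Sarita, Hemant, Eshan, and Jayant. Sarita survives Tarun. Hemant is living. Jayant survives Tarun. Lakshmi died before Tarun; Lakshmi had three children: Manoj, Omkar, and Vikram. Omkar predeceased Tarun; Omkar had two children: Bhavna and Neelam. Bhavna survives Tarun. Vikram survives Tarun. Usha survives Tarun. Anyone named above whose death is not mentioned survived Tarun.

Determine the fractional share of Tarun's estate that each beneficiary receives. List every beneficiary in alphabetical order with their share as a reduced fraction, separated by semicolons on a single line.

Bhavna 1/21; Eshan 2/21; Hemant 2/21; Jayant 2/21; Manoj 2/21; Neelam 1/21; Sarita 2/21; Usha 1/3; Vikram 2/21

There is no surviving spouse, so the entire estate passes to Tarun's descendants per capita at each generation.
At generation 1 (Girish, Lakshmi, Usha) there are 3 shares of (1)/3 = 1/3 each.
Living: Usha — each takes 1/3.
Deceased: Girish and Lakshmi. Their combined 2/3 is pooled and carried to generation 2.
At generation 2 (Sarita, Hemant, Eshan, Jayant, Manoj, Omkar, Vikram) there are 7 shares of (2/3)/7 = 2/21 each.
Living: Sarita, Hemant, Eshan, Jayant, Manoj, and Vikram — each takes 2/21.
Deceased: Omkar. That 2/21 share is carried to generation 3.
At generation 3 (Bhavna, Neelam) there are 2 shares of (2/21)/2 = 1/21 each.
Living: Bhavna and Neelam — each takes 1/21.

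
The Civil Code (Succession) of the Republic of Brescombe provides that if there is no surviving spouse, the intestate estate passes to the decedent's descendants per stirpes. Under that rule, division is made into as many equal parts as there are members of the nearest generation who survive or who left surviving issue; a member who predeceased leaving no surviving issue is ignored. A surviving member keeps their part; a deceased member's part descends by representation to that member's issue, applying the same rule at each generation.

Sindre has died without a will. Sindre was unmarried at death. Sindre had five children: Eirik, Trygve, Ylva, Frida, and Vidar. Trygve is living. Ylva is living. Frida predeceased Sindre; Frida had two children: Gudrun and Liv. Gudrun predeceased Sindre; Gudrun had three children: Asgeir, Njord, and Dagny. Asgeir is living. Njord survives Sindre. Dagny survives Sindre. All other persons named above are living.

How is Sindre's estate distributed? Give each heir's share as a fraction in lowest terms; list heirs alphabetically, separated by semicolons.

There is no surviving spouse, so the entire estate passes to Sindre's descendants per stirpes.
The estate is divided into 5 equal shares of 1/5 among Eirik, Trygve, Ylva, Frida, Vidar.
Eirik is living and takes 1/5.
Trygve is living and takes 1/5.
Ylva is living and takes 1/5.
Frida predeceased; the 1/5 allotted to Frida's branch passes to Frida's issue by representation.
The 1/5 is divided into 2 equal shares of 1/10 among Gudrun, Liv.
Gudrun predeceased; the 1/10 allotted to Gudrun's branch passes to Gudrun's issue by representation.
The 1/10 is divided into 3 equal shares of 1/30 among Asgeir, Njord, Dagny.
Asgeir is living and takes 1/30.
Njord is living and takes 1/30.
Dagny is living and takes 1/30.
Liv is living and takes 1/10.
Vidar is living and takes 1/5.

Asgeir 1/30; Dagny 1/30; Eirik 1/5; Liv 1/10; Njord 1/30; Trygve 1/5; Vidar 1/5; Ylva 1/5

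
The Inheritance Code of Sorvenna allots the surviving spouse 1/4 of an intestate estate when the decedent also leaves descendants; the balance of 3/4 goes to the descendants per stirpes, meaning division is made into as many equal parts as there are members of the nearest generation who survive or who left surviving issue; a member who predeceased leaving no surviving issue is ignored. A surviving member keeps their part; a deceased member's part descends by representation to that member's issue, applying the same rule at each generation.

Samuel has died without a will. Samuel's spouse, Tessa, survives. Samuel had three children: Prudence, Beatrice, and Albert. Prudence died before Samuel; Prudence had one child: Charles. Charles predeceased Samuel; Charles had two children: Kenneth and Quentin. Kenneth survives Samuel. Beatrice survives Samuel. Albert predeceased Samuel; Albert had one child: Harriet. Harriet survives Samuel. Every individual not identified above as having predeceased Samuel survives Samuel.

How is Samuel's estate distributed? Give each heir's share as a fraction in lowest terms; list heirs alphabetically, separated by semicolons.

Tessa, as surviving spouse, takes 1/4.
The remaining 3/4 passes to Samuel's descendants per stirpes.
The 3/4 is divided into 3 equal shares of 1/4 among Prudence, Beatrice, Albert.
Prudence predeceased; the 1/4 allotted to Prudence's branch passes to Prudence's issue by representation.
Charles's line is the sole branch at this level, so the full 1/4 passes to Charles's issue by representation.
The 1/4 is divided into 2 equal shares of 1/8 among Kenneth, Quentin.
Kenneth is living and takes 1/8.
Quentin is living and takes 1/8.
Beatrice is living and takes 1/4.
Albert predeceased; the 1/4 allotted to Albert's branch passes to Albert's issue by representation.
Harriet is the sole taker at this level and receives the full 1/4.

Beatrice 1/4; Harriet 1/4; Kenneth 1/8; Quentin 1/8; Tessa 1/4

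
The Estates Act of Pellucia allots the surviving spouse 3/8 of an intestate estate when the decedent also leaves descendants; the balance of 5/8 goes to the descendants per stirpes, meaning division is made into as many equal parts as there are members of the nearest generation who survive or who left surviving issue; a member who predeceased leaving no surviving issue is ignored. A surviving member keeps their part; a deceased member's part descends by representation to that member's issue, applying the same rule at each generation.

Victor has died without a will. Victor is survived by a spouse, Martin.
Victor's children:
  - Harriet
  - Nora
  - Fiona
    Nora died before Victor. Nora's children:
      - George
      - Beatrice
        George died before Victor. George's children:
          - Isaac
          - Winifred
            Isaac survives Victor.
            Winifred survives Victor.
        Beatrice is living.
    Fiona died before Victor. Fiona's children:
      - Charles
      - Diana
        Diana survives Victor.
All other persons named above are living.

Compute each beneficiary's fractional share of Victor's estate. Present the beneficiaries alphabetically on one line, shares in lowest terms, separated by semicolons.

Beatrice 5/48; Charles 5/48; Diana 5/48; Harriet 5/24; Isaac 5/96; Martin 3/8; Winifred 5/96

Martin, as surviving spouse, takes 3/8.
The remaining 5/8 passes to Victor's descendants per stirpes.
The 5/8 is divided into 3 equal shares of 5/24 among Harriet, Nora, Fiona.
Harriet is living and takes 5/24.
Nora predeceased; the 5/24 allotted to Nora's branch passes to Nora's issue by representation.
The 5/24 is divided into 2 equal shares of 5/48 among George, Beatrice.
George predeceased; the 5/48 allotted to George's branch passes to George's issue by representation.
The 5/48 is divided into 2 equal shares of 5/96 among Isaac, Winifred.
Isaac is living and takes 5/96.
Winifred is living and takes 5/96.
Beatrice is living and takes 5/48.
Fiona predeceased; the 5/24 allotted to Fiona's branch passes to Fiona's issue by representation.
The 5/24 is divided into 2 equal shares of 5/48 among Charles, Diana.
Charles is living and takes 5/48.
Diana is living and takes 5/48.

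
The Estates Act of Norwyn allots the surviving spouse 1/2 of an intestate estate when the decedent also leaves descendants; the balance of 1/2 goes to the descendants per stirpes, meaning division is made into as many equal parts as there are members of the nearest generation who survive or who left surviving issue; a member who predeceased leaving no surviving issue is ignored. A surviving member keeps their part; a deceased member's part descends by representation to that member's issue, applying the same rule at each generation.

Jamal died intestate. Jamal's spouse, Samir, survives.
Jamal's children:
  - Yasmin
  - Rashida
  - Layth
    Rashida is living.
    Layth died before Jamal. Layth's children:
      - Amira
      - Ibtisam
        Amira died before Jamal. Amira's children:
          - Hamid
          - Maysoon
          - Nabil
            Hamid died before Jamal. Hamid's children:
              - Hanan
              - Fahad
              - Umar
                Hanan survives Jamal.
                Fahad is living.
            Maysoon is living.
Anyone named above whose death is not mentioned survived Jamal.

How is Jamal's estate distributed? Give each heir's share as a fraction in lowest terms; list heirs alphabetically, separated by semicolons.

Samir, as surviving spouse, takes 1/2.
The remaining 1/2 passes to Jamal's descendants per stirpes.
The 1/2 is divided into 3 equal shares of 1/6 among Yasmin, Rashida, Layth.
Yasmin is living and takes 1/6.
Rashida is living and takes 1/6.
Layth predeceased; the 1/6 allotted to Layth's branch passes to Layth's issue by representation.
The 1/6 is divided into 2 equal shares of 1/12 among Amira, Ibtisam.
Amira predeceased; the 1/12 allotted to Amira's branch passes to Amira's issue by representation.
The 1/12 is divided into 3 equal shares of 1/36 among Hamid, Maysoon, Nabil.
Hamid predeceased; the 1/36 allotted to Hamid's branch passes to Hamid's issue by representation.
The 1/36 is divided into 3 equal shares of 1/108 among Hanan, Fahad, Umar.
Hanan is living and takes 1/108.
Fahad is living and takes 1/108.
Umar is living and takes 1/108.
Maysoon is living and takes 1/36.
Nabil is living and takes 1/36.
Ibtisam is living and takes 1/12.

Fahad 1/108; Hanan 1/108; Ibtisam 1/12; Maysoon 1/36; Nabil 1/36; Rashida 1/6; Samir 1/2; Umar 1/108; Yasmin 1/6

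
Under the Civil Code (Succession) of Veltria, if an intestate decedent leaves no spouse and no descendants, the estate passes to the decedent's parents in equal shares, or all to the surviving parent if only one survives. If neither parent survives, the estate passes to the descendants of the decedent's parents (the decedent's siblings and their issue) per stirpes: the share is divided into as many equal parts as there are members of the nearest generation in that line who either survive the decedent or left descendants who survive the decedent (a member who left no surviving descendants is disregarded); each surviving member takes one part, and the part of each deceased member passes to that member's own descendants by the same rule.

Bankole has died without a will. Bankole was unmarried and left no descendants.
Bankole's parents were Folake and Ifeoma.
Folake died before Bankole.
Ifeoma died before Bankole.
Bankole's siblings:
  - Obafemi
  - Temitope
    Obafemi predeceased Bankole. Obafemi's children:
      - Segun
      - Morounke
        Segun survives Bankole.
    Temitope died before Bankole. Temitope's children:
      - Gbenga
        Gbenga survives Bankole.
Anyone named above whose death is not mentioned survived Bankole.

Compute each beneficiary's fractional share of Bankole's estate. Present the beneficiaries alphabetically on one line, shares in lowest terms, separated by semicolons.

Gbenga 1/2; Morounke 1/4; Segun 1/4

Neither parent survives and there are no descendants, so the estate passes to Bankole's siblings and their issue per stirpes.
The estate is divided into 2 equal shares of 1/2 among Obafemi, Temitope.
Obafemi predeceased; the 1/2 allotted to Obafemi's branch passes to Obafemi's issue by representation.
The 1/2 is divided into 2 equal shares of 1/4 among Segun, Morounke.
Segun is living and takes 1/4.
Morounke is living and takes 1/4.
Temitope predeceased; the 1/2 allotted to Temitope's branch passes to Temitope's issue by representation.
Gbenga is the sole taker at this level and receives the full 1/2.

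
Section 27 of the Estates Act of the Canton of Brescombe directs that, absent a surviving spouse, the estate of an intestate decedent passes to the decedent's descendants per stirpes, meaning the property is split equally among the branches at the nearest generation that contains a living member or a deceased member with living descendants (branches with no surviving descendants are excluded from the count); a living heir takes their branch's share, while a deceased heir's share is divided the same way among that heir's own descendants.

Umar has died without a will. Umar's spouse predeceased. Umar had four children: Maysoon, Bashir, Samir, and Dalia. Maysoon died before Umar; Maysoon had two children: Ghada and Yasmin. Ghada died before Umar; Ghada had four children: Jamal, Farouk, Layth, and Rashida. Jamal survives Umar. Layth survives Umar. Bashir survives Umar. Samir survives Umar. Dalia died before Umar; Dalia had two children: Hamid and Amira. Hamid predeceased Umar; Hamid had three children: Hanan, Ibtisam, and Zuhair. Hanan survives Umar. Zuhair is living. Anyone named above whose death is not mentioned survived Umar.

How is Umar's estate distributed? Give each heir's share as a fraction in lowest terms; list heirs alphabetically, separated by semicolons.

There is no surviving spouse, so the entire estate passes to Umar's descendants per stirpes.
The estate is divided into 4 equal shares of 1/4 among Maysoon, Bashir, Samir, Dalia.
Maysoon predeceased; the 1/4 allotted to Maysoon's branch passes to Maysoon's issue by representation.
The 1/4 is divided into 2 equal shares of 1/8 among Ghada, Yasmin.
Ghada predeceased; the 1/8 allotted to Ghada's branch passes to Ghada's issue by representation.
The 1/8 is divided into 4 equal shares of 1/32 among Jamal, Farouk, Layth, Rashida.
Jamal is living and takes 1/32.
Farouk is living and takes 1/32.
Layth is living and takes 1/32.
Rashida is living and takes 1/32.
Yasmin is living and takes 1/8.
Bashir is living and takes 1/4.
Samir is living and takes 1/4.
Dalia predeceased; the 1/4 allotted to Dalia's branch passes to Dalia's issue by representation.
The 1/4 is divided into 2 equal shares of 1/8 among Hamid, Amira.
Hamid predeceased; the 1/8 allotted to Hamid's branch passes to Hamid's issue by representation.
The 1/8 is divided into 3 equal shares of 1/24 among Hanan, Ibtisam, Zuhair.
Hanan is living and takes 1/24.
Ibtisam is living and takes 1/24.
Zuhair is living and takes 1/24.
Amira is living and takes 1/8.

Amira 1/8; Bashir 1/4; Farouk 1/32; Hanan 1/24; Ibtisam 1/24; Jamal 1/32; Layth 1/32; Rashida 1/32; Samir 1/4; Yasmin 1/8; Zuhair 1/24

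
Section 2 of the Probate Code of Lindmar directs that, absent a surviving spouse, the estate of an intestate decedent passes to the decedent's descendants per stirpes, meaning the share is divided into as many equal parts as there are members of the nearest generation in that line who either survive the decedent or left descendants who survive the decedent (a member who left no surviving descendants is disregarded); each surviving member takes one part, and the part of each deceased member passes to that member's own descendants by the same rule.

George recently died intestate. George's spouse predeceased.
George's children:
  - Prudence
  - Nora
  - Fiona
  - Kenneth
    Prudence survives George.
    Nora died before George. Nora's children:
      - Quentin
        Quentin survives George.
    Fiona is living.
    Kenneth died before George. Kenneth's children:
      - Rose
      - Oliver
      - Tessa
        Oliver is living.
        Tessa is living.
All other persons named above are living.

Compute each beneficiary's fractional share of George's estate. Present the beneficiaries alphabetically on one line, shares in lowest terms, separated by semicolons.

Fiona 1/4; Oliver 1/12; Prudence 1/4; Quentin 1/4; Rose 1/12; Tessa 1/12

There is no surviving spouse, so the entire estate passes to George's descendants per stirpes.
The estate is divided into 4 equal shares of 1/4 among Prudence, Nora, Fiona, Kenneth.
Prudence is living and takes 1/4.
Nora predeceased; the 1/4 allotted to Nora's branch passes to Nora's issue by representation.
Quentin is the sole taker at this level and receives the full 1/4.
Fiona is living and takes 1/4.
Kenneth predeceased; the 1/4 allotted to Kenneth's branch passes to Kenneth's issue by representation.
The 1/4 is divided into 3 equal shares of 1/12 among Rose, Oliver, Tessa.
Rose is living and takes 1/12.
Oliver is living and takes 1/12.
Tessa is living and takes 1/12.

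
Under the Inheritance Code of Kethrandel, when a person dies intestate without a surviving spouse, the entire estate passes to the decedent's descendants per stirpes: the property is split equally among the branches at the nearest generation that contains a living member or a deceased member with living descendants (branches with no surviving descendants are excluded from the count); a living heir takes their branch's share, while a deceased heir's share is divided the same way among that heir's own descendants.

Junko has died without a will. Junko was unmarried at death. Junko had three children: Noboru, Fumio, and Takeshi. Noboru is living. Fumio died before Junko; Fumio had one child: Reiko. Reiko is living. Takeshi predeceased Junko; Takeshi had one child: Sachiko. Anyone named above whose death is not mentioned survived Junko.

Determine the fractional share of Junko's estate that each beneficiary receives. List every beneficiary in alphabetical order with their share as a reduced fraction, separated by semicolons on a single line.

Noboru 1/3; Reiko 1/3; Sachiko 1/3

There is no surviving spouse, so the entire estate passes to Junko's descendants per stirpes.
The estate is divided into 3 equal shares of 1/3 among Noboru, Fumio, Takeshi.
Noboru is living and takes 1/3.
Fumio predeceased; the 1/3 allotted to Fumio's branch passes to Fumio's issue by representation.
Reiko is the sole taker at this level and receives the full 1/3.
Takeshi predeceased; the 1/3 allotted to Takeshi's branch passes to Takeshi's issue by representation.
Sachiko is the sole taker at this level and receives the full 1/3.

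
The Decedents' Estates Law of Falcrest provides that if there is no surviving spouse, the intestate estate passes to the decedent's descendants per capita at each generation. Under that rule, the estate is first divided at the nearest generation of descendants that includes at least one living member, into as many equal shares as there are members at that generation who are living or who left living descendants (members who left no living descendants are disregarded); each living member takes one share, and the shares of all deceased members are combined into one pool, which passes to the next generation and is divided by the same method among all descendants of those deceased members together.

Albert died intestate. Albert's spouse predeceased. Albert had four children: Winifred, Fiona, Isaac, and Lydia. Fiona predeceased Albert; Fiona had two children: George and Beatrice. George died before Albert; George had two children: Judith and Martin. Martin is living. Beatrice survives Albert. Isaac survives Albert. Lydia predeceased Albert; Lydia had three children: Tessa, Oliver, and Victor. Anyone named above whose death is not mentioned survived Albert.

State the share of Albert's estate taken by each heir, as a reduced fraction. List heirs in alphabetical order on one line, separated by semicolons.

Beatrice 1/10; Isaac 1/4; Judith 1/20; Martin 1/20; Oliver 1/10; Tessa 1/10; Victor 1/10; Winifred 1/4

There is no surviving spouse, so the entire estate passes to Albert's descendants per capita at each generation.
At generation 1 (Winifred, Fiona, Isaac, Lydia) there are 4 shares of (1)/4 = 1/4 each.
Living: Winifred and Isaac — each takes 1/4.
Deceased: Fiona and Lydia. Their combined 1/2 is pooled and carried to generation 2.
At generation 2 (George, Beatrice, Tessa, Oliver, Victor) there are 5 shares of (1/2)/5 = 1/10 each.
Living: Beatrice, Tessa, Oliver, and Victor — each takes 1/10.
Deceased: George. That 1/10 share is carried to generation 3.
At generation 3 (Judith, Martin) there are 2 shares of (1/10)/2 = 1/20 each.
Living: Judith and Martin — each takes 1/20.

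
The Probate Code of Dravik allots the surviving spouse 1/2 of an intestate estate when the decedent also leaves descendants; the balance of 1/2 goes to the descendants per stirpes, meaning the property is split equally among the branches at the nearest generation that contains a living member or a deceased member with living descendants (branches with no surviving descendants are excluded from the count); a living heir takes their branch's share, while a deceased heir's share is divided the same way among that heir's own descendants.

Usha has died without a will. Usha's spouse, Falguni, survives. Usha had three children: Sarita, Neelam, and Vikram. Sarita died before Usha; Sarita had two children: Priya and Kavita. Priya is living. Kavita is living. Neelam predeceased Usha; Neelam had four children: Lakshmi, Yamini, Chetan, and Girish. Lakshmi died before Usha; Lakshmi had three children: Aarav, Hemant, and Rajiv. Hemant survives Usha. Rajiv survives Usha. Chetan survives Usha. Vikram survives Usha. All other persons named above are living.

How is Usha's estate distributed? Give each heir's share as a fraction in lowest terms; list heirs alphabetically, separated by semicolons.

Aarav 1/72; Chetan 1/24; Falguni 1/2; Girish 1/24; Hemant 1/72; Kavita 1/12; Priya 1/12; Rajiv 1/72; Vikram 1/6; Yamini 1/24

Falguni, as surviving spouse, takes 1/2.
The remaining 1/2 passes to Usha's descendants per stirpes.
The 1/2 is divided into 3 equal shares of 1/6 among Sarita, Neelam, Vikram.
Sarita predeceased; the 1/6 allotted to Sarita's branch passes to Sarita's issue by representation.
The 1/6 is divided into 2 equal shares of 1/12 among Priya, Kavita.
Priya is living and takes 1/12.
Kavita is living and takes 1/12.
Neelam predeceased; the 1/6 allotted to Neelam's branch passes to Neelam's issue by representation.
The 1/6 is divided into 4 equal shares of 1/24 among Lakshmi, Yamini, Chetan, Girish.
Lakshmi predeceased; the 1/24 allotted to Lakshmi's branch passes to Lakshmi's issue by representation.
The 1/24 is divided into 3 equal shares of 1/72 among Aarav, Hemant, Rajiv.
Aarav is living and takes 1/72.
Hemant is living and takes 1/72.
Rajiv is living and takes 1/72.
Yamini is living and takes 1/24.
Chetan is living and takes 1/24.
Girish is living and takes 1/24.
Vikram is living and takes 1/6.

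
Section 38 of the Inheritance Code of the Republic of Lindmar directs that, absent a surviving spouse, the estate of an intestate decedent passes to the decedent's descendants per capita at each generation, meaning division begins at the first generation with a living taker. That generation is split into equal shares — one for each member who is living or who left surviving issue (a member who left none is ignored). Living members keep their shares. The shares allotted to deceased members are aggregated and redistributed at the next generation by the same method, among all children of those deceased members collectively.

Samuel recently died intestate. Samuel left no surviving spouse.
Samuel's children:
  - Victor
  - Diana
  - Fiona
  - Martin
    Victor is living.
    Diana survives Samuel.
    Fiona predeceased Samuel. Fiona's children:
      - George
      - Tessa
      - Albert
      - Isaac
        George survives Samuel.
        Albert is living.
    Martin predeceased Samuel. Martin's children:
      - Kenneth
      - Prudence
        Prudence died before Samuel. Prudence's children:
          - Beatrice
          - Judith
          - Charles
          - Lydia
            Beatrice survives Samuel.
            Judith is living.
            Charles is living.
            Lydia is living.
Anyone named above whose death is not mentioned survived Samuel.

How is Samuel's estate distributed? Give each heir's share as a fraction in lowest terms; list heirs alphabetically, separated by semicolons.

There is no surviving spouse, so the entire estate passes to Samuel's descendants per capita at each generation.
At generation 1 (Victor, Diana, Fiona, Martin) there are 4 shares of (1)/4 = 1/4 each.
Living: Victor and Diana — each takes 1/4.
Deceased: Fiona and Martin. Their combined 1/2 is pooled and carried to generation 2.
At generation 2 (George, Tessa, Albert, Isaac, Kenneth, Prudence) there are 6 shares of (1/2)/6 = 1/12 each.
Living: George, Tessa, Albert, Isaac, and Kenneth — each takes 1/12.
Deceased: Prudence. That 1/12 share is carried to generation 3.
At generation 3 (Beatrice, Judith, Charles, Lydia) there are 4 shares of (1/12)/4 = 1/48 each.
Living: Beatrice, Judith, Charles, and Lydia — each takes 1/48.

Albert 1/12; Beatrice 1/48; Charles 1/48; Diana 1/4; George 1/12; Isaac 1/12; Judith 1/48; Kenneth 1/12; Lydia 1/48; Tessa 1/12; Victor 1/4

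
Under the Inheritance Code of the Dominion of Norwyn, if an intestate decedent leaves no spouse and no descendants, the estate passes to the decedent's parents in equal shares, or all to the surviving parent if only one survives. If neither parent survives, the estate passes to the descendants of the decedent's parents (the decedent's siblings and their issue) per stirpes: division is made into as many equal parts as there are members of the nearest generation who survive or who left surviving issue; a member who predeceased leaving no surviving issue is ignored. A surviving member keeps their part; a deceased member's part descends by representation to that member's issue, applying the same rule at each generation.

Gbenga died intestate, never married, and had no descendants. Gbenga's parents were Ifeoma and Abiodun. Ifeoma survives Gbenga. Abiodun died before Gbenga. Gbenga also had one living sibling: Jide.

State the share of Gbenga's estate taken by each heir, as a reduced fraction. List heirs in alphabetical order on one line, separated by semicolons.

Only one parent, Ifeoma, survives, so Ifeoma takes the entire estate. The siblings take nothing because a surviving parent has priority.

Ifeoma 1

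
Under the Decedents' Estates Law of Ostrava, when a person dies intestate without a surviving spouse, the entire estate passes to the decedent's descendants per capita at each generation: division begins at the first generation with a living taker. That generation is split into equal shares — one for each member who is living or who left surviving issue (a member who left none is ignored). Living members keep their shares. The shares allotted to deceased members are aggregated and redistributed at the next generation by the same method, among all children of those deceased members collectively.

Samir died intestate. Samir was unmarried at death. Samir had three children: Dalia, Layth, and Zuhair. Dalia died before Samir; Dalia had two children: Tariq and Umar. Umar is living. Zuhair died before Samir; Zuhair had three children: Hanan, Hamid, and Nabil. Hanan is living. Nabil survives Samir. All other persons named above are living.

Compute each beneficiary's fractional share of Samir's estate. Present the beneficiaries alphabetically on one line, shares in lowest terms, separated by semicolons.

Hamid 2/15; Hanan 2/15; Layth 1/3; Nabil 2/15; Tariq 2/15; Umar 2/15

There is no surviving spouse, so the entire estate passes to Samir's descendants per capita at each generation.
At generation 1 (Dalia, Layth, Zuhair) there are 3 shares of (1)/3 = 1/3 each.
Living: Layth — each takes 1/3.
Deceased: Dalia and Zuhair. Their combined 2/3 is pooled and carried to generation 2.
At generation 2 (Tariq, Umar, Hanan, Hamid, Nabil) there are 5 shares of (2/3)/5 = 2/15 each.
Living: Tariq, Umar, Hanan, Hamid, and Nabil — each takes 2/15.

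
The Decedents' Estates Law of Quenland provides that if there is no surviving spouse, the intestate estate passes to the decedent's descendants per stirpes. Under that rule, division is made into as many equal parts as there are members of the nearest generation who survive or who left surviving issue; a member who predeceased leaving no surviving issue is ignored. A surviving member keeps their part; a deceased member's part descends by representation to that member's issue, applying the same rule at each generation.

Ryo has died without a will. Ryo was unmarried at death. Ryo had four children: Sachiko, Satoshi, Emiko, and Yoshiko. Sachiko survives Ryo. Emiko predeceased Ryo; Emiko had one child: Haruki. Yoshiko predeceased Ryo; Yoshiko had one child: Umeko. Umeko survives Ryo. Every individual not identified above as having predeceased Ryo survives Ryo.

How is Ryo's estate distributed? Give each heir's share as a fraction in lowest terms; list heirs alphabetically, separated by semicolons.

There is no surviving spouse, so the entire estate passes to Ryo's descendants per stirpes.
The estate is divided into 4 equal shares of 1/4 among Sachiko, Satoshi, Emiko, Yoshiko.
Sachiko is living and takes 1/4.
Satoshi is living and takes 1/4.
Emiko predeceased; the 1/4 allotted to Emiko's branch passes to Emiko's issue by representation.
Haruki is the sole taker at this level and receives the full 1/4.
Yoshiko predeceased; the 1/4 allotted to Yoshiko's branch passes to Yoshiko's issue by representation.
Umeko is the sole taker at this level and receives the full 1/4.

Haruki 1/4; Sachiko 1/4; Satoshi 1/4; Umeko 1/4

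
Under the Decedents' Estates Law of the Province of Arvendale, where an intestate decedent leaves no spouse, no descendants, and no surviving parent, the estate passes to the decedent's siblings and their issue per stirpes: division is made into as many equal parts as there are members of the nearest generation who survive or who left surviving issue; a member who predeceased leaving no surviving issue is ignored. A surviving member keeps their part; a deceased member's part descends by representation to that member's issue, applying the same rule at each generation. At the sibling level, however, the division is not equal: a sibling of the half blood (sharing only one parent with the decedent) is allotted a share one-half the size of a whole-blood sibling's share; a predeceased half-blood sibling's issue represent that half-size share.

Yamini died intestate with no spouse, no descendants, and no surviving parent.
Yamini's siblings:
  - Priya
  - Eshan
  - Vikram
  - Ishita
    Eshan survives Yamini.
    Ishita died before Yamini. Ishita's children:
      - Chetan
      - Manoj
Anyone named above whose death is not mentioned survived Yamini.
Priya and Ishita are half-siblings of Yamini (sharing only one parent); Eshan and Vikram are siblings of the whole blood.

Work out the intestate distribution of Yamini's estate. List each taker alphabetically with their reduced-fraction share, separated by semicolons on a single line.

Chetan 1/12; Eshan 1/3; Manoj 1/12; Priya 1/6; Vikram 1/3

No spouse, descendants, or parent survives, so the estate passes to Yamini's siblings per stirpes.
Half-blood siblings count for one-half the weight of whole-blood siblings at the initial division.
Dividing 1 in proportion to weights (total weight 3): Priya (weight 1/2) → 1/6; Eshan (weight 1) → 1/3; Vikram (weight 1) → 1/3; Ishita (weight 1/2) → 1/6.
Priya is living and takes 1/6.
Eshan is living and takes 1/3.
Vikram is living and takes 1/3.
Ishita predeceased; the 1/6 allotted to Ishita's branch passes to Ishita's issue by representation.
The 1/6 is divided into 2 equal shares of 1/12 among Chetan, Manoj.
Chetan is living and takes 1/12.
Manoj is living and takes 1/12.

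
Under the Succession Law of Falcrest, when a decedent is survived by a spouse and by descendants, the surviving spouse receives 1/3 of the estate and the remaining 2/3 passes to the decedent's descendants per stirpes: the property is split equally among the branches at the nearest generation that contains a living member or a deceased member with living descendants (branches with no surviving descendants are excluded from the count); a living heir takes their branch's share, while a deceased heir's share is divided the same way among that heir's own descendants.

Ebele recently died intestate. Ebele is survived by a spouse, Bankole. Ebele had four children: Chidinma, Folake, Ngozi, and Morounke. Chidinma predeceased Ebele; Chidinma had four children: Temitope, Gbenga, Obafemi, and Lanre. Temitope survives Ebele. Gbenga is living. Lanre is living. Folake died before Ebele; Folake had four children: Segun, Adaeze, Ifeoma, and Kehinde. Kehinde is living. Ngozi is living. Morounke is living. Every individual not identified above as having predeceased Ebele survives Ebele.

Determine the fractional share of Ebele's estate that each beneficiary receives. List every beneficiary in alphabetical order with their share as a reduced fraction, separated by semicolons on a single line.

Bankole, as surviving spouse, takes 1/3.
The remaining 2/3 passes to Ebele's descendants per stirpes.
The 2/3 is divided into 4 equal shares of 1/6 among Chidinma, Folake, Ngozi, Morounke.
Chidinma predeceased; the 1/6 allotted to Chidinma's branch passes to Chidinma's issue by representation.
The 1/6 is divided into 4 equal shares of 1/24 among Temitope, Gbenga, Obafemi, Lanre.
Temitope is living and takes 1/24.
Gbenga is living and takes 1/24.
Obafemi is living and takes 1/24.
Lanre is living and takes 1/24.
Folake predeceased; the 1/6 allotted to Folake's branch passes to Folake's issue by representation.
The 1/6 is divided into 4 equal shares of 1/24 among Segun, Adaeze, Ifeoma, Kehinde.
Segun is living and takes 1/24.
Adaeze is living and takes 1/24.
Ifeoma is living and takes 1/24.
Kehinde is living and takes 1/24.
Ngozi is living and takes 1/6.
Morounke is living and takes 1/6.

Adaeze 1/24; Bankole 1/3; Gbenga 1/24; Ifeoma 1/24; Kehinde 1/24; Lanre 1/24; Morounke 1/6; Ngozi 1/6; Obafemi 1/24; Segun 1/24; Temitope 1/24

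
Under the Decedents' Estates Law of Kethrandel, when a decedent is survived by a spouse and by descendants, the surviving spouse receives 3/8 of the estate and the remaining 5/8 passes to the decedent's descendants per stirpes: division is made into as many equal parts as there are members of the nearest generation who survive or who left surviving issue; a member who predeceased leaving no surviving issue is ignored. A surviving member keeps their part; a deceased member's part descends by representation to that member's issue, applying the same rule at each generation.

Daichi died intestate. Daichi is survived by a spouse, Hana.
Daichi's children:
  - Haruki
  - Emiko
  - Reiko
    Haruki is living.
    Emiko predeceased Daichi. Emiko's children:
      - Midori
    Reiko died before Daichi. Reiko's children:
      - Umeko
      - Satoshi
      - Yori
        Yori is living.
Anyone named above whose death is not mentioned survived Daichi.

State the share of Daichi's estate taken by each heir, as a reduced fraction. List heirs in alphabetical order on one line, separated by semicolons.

Hana, as surviving spouse, takes 3/8.
The remaining 5/8 passes to Daichi's descendants per stirpes.
The 5/8 is divided into 3 equal shares of 5/24 among Haruki, Emiko, Reiko.
Haruki is living and takes 5/24.
Emiko predeceased; the 5/24 allotted to Emiko's branch passes to Emiko's issue by representation.
Midori is the sole taker at this level and receives the full 5/24.
Reiko predeceased; the 5/24 allotted to Reiko's branch passes to Reiko's issue by representation.
The 5/24 is divided into 3 equal shares of 5/72 among Umeko, Satoshi, Yori.
Umeko is living and takes 5/72.
Satoshi is living and takes 5/72.
Yori is living and takes 5/72.

Hana 3/8; Haruki 5/24; Midori 5/24; Satoshi 5/72; Umeko 5/72; Yori 5/72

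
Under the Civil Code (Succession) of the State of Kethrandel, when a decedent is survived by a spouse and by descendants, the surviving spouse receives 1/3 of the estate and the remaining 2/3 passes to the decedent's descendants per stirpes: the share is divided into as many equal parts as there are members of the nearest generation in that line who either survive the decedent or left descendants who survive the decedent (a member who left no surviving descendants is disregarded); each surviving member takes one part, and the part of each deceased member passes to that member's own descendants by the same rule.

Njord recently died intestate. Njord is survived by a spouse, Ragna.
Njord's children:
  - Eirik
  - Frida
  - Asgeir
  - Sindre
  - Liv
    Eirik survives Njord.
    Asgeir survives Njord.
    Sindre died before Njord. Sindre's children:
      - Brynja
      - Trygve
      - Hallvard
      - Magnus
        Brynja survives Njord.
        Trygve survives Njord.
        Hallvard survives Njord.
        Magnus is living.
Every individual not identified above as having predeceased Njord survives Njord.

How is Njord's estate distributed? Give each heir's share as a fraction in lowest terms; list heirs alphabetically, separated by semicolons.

Asgeir 2/15; Brynja 1/30; Eirik 2/15; Frida 2/15; Hallvard 1/30; Liv 2/15; Magnus 1/30; Ragna 1/3; Trygve 1/30

Ragna, as surviving spouse, takes 1/3.
The remaining 2/3 passes to Njord's descendants per stirpes.
The 2/3 is divided into 5 equal shares of 2/15 among Eirik, Frida, Asgeir, Sindre, Liv.
Eirik is living and takes 2/15.
Frida is living and takes 2/15.
Asgeir is living and takes 2/15.
Sindre predeceased; the 2/15 allotted to Sindre's branch passes to Sindre's issue by representation.
The 2/15 is divided into 4 equal shares of 1/30 among Brynja, Trygve, Hallvard, Magnus.
Brynja is living and takes 1/30.
Trygve is living and takes 1/30.
Hallvard is living and takes 1/30.
Magnus is living and takes 1/30.
Liv is living and takes 2/15.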